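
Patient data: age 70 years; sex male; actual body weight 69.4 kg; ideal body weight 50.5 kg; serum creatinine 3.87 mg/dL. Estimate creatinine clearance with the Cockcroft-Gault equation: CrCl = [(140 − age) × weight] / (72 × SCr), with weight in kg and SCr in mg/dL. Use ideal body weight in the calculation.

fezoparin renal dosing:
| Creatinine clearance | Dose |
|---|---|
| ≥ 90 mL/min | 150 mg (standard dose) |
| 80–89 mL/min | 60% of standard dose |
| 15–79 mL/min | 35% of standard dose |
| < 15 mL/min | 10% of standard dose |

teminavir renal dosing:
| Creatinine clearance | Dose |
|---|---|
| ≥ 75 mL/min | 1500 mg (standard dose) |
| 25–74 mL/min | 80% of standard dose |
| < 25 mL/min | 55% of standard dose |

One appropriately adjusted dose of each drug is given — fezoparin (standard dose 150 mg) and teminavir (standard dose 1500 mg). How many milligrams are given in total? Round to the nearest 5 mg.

CrCl = (140 − 70) × 50.5 / (72 × 3.87) = 3535.0 / 278.64 ≈ 12.7 mL/min
CrCl ≈ 13 mL/min.
fezoparin: < 15 mL/min → 10% of 150 mg = 15 mg.
teminavir: < 25 mL/min → 55% of 1500 mg = 825 mg.
Total = 15 + 825 = 840 mg.

840 mg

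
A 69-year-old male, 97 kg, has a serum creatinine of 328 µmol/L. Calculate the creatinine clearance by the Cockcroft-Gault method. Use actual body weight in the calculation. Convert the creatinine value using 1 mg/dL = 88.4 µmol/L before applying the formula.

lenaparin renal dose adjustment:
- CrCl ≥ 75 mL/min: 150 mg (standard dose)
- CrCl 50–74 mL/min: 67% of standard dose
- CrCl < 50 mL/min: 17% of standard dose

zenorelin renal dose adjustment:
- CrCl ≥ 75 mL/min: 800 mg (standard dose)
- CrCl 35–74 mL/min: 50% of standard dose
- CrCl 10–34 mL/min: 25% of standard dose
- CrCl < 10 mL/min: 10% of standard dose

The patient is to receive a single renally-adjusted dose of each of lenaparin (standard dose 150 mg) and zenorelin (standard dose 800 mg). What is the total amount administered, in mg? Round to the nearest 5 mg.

225 mg

SCr = 328 / 88.4 = 3.71 mg/dL
CrCl = (140 − 69) × 97 / (72 × 3.71) = 6887.0 / 267.12 ≈ 25.8 mL/min
CrCl ≈ 26 mL/min.
lenaparin: < 50 mL/min → 17% of 150 mg = 25.5 mg.
zenorelin: 10–34 mL/min → 25% of 800 mg = 200 mg.
Total = 25.5 + 200 = 225.5 mg.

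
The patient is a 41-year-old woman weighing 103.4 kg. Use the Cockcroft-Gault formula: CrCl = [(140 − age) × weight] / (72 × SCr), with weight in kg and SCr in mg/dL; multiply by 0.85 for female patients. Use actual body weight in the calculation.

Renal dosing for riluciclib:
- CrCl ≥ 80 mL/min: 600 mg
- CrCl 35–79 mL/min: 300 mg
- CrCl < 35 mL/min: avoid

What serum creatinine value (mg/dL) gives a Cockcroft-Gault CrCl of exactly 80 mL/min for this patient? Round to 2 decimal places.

1.51 mg/dL

Standard dose requires CrCl ≥ 80 mL/min.
Set (140 − 41) × 103.4 × 0.85 / (72 × SCr) = 80
SCr = (140 − 41) × 103.4 × 0.85 / (72 × 80) = 1.511 mg/dL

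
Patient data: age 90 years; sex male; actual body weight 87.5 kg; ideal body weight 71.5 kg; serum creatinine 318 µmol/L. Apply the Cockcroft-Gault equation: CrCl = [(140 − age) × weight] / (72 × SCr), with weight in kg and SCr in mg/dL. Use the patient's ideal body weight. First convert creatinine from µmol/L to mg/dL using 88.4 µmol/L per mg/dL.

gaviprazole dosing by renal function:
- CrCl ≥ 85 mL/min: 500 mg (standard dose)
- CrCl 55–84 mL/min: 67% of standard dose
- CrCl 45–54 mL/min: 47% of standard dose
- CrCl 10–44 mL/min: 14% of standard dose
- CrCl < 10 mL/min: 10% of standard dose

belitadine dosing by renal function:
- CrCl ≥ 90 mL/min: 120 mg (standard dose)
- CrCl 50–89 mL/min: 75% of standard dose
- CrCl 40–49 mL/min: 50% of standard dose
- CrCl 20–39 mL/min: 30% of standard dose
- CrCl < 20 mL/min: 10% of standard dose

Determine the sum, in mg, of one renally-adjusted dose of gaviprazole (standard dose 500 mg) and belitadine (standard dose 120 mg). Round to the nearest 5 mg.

SCr = 318 / 88.4 = 3.597 mg/dL
CrCl = (140 − 90) × 71.5 / (72 × 3.597) = 3575.0 / 258.98 ≈ 13.8 mL/min
CrCl ≈ 14 mL/min.
gaviprazole: 10–44 mL/min → 14% of 500 mg = 70 mg.
belitadine: < 20 mL/min → 10% of 120 mg = 12 mg.
Total = 70 + 12 = 82 mg.

80 mg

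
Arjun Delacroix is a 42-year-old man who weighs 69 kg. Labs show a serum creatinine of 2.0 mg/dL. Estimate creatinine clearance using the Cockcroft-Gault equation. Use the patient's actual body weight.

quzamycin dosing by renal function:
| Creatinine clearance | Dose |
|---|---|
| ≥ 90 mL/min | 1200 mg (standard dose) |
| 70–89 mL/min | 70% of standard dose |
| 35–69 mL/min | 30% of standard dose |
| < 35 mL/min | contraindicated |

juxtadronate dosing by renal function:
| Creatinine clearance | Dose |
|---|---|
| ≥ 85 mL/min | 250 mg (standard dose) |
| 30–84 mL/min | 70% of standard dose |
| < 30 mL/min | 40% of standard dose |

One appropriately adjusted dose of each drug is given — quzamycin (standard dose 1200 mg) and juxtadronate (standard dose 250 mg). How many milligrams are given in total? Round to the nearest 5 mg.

CrCl = (140 − 42) × 69 / (72 × 2) = 6762.0 / 144.00 ≈ 47.0 mL/min
CrCl ≈ 47 mL/min.
quzamycin: 35–69 mL/min → 30% of 1200 mg = 360 mg.
juxtadronate: 30–84 mL/min → 70% of 250 mg = 175 mg.
Total = 360 + 175 = 535 mg.

535 mg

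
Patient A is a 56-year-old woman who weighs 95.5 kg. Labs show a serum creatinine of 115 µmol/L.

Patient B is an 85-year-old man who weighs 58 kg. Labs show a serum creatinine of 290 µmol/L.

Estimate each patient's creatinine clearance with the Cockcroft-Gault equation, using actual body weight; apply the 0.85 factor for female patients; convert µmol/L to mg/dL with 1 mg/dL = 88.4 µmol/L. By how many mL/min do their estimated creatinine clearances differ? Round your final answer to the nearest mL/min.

59 mL/min

Patient A: SCr = 115 / 88.4 = 1.301 mg/dL
Patient A: CrCl = (140 − 56) × 95.5 / (72 × 1.301) × 0.85 = 8022.0 / 93.67 × 0.85 ≈ 72.8 mL/min
Patient B: SCr = 290 / 88.4 = 3.281 mg/dL
Patient B: CrCl = (140 − 85) × 58 / (72 × 3.281) = 3190.0 / 236.23 ≈ 13.5 mL/min
|72.8 − 13.5| = 59.3 mL/min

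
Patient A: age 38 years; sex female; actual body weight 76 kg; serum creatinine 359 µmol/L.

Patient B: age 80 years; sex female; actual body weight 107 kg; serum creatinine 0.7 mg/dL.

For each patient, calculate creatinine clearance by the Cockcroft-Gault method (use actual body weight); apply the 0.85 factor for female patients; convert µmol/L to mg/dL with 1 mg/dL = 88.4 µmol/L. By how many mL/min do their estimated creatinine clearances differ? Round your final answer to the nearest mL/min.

Patient A: SCr = 359 / 88.4 = 4.061 mg/dL
Patient A: CrCl = (140 − 38) × 76 / (72 × 4.061) × 0.85 = 7752.0 / 292.39 × 0.85 ≈ 22.5 mL/min
Patient B: CrCl = (140 − 80) × 107 / (72 × 0.7) × 0.85 = 6420.0 / 50.40 × 0.85 ≈ 108.3 mL/min
|22.5 − 108.3| = 85.8 mL/min

86 mL/min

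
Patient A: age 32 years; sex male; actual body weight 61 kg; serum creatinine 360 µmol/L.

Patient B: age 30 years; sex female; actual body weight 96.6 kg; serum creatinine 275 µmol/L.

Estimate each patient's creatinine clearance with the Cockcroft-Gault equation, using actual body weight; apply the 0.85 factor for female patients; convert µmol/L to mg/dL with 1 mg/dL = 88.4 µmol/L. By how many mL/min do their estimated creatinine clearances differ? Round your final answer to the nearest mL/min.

Patient A: SCr = 360 / 88.4 = 4.072 mg/dL
Patient A: CrCl = (140 − 32) × 61 / (72 × 4.072) = 6588.0 / 293.18 ≈ 22.5 mL/min
Patient B: SCr = 275 / 88.4 = 3.111 mg/dL
Patient B: CrCl = (140 − 30) × 96.6 / (72 × 3.111) × 0.85 = 10626.0 / 223.99 × 0.85 ≈ 40.3 mL/min
|22.5 − 40.3| = 17.8 mL/min

18 mL/min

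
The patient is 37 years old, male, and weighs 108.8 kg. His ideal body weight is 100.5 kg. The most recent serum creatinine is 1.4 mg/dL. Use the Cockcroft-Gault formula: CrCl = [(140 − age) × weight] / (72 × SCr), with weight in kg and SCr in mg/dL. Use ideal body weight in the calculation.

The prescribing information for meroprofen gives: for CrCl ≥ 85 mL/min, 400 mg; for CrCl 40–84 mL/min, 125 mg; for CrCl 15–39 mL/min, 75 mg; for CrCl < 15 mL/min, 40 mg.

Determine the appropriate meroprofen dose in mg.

400 mg

CrCl = (140 − 37) × 100.5 / (72 × 1.4) = 10351.5 / 100.80 ≈ 102.7 mL/min
CrCl ≈ 103 mL/min → bracket ≥ 85 mL/min.
Dose for this bracket: 400 mg.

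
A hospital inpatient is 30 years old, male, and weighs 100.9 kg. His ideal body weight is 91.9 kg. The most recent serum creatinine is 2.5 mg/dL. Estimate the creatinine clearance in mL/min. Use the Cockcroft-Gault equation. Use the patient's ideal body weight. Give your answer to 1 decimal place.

CrCl = (140 − 30) × 91.9 / (72 × 2.5) = 10109.0 / 180.00 ≈ 56.2 mL/min

56.2 mL/min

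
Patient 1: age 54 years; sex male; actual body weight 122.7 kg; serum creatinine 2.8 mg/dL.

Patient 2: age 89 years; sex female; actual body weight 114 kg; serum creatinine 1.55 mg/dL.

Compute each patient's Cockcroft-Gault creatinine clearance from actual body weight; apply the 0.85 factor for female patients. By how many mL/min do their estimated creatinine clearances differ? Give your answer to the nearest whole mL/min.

8 mL/min

Patient 1: CrCl = (140 − 54) × 122.7 / (72 × 2.8) = 10552.2 / 201.60 ≈ 52.3 mL/min
Patient 2: CrCl = (140 − 89) × 114 / (72 × 1.55) × 0.85 = 5814.0 / 111.60 × 0.85 ≈ 44.3 mL/min
|52.3 − 44.3| = 8.0 mL/min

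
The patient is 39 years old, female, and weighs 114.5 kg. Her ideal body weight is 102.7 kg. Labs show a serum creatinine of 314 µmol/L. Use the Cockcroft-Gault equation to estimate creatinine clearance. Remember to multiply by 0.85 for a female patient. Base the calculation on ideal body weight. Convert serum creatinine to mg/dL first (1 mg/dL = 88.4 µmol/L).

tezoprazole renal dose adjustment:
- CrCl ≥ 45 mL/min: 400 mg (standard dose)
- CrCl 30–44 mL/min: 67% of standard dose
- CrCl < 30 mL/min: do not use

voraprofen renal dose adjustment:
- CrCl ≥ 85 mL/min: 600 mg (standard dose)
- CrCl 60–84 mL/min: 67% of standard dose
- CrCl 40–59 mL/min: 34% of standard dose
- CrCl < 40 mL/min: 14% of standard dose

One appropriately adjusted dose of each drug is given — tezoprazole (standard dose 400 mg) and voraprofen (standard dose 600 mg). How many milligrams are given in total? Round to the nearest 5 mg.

350 mg

SCr = 314 / 88.4 = 3.552 mg/dL
CrCl = (140 − 39) × 102.7 / (72 × 3.552) × 0.85 = 10372.7 / 255.74 × 0.85 ≈ 34.5 mL/min
CrCl ≈ 34 mL/min.
tezoprazole: 30–44 mL/min → 67% of 400 mg = 268 mg.
voraprofen: < 40 mL/min → 14% of 600 mg = 84 mg.
Total = 268 + 84 = 352 mg.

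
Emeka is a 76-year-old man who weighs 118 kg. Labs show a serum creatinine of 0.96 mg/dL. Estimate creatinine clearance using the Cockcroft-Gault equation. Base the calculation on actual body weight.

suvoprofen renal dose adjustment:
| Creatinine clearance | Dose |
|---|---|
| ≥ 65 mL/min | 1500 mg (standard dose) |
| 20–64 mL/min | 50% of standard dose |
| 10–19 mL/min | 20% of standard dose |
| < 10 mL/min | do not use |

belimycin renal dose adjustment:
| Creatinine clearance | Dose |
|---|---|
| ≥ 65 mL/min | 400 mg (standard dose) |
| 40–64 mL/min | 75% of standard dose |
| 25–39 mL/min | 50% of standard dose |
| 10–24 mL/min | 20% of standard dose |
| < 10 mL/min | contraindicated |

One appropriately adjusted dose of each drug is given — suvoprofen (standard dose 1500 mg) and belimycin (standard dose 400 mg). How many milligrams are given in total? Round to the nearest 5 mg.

CrCl = (140 − 76) × 118 / (72 × 0.96) = 7552.0 / 69.12 ≈ 109.3 mL/min
CrCl ≈ 109 mL/min.
suvoprofen: ≥ 65 mL/min → 100% of 1500 mg = 1500 mg.
belimycin: ≥ 65 mL/min → 100% of 400 mg = 400 mg.
Total = 1500 + 400 = 1900 mg.

1900 mg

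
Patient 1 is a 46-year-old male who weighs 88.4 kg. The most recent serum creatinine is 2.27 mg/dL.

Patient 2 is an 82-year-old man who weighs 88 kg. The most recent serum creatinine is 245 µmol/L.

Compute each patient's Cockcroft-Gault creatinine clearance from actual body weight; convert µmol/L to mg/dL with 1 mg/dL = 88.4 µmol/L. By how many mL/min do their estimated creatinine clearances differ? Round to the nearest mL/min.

25 mL/min

Patient 1: CrCl = (140 − 46) × 88.4 / (72 × 2.27) = 8309.6 / 163.44 ≈ 50.8 mL/min
Patient 2: SCr = 245 / 88.4 = 2.771 mg/dL
Patient 2: CrCl = (140 − 82) × 88 / (72 × 2.771) = 5104.0 / 199.51 ≈ 25.6 mL/min
|50.8 − 25.6| = 25.2 mL/min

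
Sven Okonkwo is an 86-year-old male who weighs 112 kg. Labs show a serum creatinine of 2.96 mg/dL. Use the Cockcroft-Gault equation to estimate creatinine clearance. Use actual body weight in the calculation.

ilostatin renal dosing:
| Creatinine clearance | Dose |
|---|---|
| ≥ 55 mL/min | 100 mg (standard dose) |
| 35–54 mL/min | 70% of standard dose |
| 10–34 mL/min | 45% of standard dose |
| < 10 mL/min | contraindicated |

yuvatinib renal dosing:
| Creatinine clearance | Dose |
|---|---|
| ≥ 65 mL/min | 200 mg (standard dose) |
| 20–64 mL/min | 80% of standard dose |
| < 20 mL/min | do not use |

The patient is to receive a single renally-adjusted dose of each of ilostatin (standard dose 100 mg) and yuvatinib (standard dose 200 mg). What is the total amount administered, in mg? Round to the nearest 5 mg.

CrCl = (140 − 86) × 112 / (72 × 2.96) = 6048.0 / 213.12 ≈ 28.4 mL/min
CrCl ≈ 28 mL/min.
ilostatin: 10–34 mL/min → 45% of 100 mg = 45 mg.
yuvatinib: 20–64 mL/min → 80% of 200 mg = 160 mg.
Total = 45 + 160 = 205 mg.

205 mg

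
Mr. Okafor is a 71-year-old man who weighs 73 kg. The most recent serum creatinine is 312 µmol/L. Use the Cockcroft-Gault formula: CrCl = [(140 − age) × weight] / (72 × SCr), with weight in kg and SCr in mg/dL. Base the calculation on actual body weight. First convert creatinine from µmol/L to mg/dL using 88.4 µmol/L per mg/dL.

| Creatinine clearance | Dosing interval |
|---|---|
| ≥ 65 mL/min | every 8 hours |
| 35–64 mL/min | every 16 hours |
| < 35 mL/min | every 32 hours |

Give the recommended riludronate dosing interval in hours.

SCr = 312 / 88.4 = 3.529 mg/dL
CrCl = (140 − 71) × 73 / (72 × 3.529) = 5037.0 / 254.09 ≈ 19.8 mL/min
CrCl ≈ 20 mL/min → bracket < 35 mL/min → every 32 hours.

every 32 hours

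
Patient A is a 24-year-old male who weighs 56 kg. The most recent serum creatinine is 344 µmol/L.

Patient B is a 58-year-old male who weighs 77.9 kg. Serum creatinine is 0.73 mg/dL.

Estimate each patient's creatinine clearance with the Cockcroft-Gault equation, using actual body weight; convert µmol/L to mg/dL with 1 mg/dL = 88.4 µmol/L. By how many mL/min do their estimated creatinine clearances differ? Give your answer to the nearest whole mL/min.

98 mL/min

Patient A: SCr = 344 / 88.4 = 3.891 mg/dL
Patient A: CrCl = (140 − 24) × 56 / (72 × 3.891) = 6496.0 / 280.15 ≈ 23.2 mL/min
Patient B: CrCl = (140 − 58) × 77.9 / (72 × 0.73) = 6387.8 / 52.56 ≈ 121.5 mL/min
|23.2 − 121.5| = 98.3 mL/min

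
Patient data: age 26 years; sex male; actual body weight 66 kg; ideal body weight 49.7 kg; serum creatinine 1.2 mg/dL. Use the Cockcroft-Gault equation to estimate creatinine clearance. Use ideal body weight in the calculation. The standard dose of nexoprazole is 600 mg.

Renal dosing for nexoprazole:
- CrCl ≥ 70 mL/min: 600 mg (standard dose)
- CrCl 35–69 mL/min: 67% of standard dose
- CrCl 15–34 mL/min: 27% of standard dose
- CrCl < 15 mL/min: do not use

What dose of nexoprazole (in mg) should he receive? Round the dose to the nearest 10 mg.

400 mg

CrCl = (140 − 26) × 49.7 / (72 × 1.2) = 5665.8 / 86.40 ≈ 65.6 mL/min
CrCl ≈ 66 mL/min → bracket 35–69 mL/min.
67% of 600 mg = 402 mg → 400 mg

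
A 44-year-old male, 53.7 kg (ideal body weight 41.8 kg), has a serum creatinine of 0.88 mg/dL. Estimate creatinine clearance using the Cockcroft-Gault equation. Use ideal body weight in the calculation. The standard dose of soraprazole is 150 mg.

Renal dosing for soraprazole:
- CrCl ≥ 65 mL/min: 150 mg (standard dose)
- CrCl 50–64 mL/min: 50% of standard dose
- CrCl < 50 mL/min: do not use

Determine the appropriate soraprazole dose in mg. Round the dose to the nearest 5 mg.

CrCl = (140 − 44) × 41.8 / (72 × 0.88) = 4012.8 / 63.36 ≈ 63.3 mL/min
CrCl ≈ 63 mL/min → bracket 50–64 mL/min.
50% of 150 mg = 75 mg

75 mg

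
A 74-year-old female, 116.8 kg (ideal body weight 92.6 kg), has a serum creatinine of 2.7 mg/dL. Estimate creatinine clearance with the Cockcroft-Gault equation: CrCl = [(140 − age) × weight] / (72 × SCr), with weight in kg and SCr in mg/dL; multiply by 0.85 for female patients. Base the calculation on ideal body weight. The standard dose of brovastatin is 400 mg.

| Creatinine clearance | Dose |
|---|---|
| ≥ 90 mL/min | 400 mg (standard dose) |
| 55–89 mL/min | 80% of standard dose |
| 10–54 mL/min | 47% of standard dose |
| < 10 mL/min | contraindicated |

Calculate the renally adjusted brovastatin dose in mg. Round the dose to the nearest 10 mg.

190 mg

CrCl = (140 − 74) × 92.6 / (72 × 2.7) × 0.85 = 6111.6 / 194.40 × 0.85 ≈ 26.7 mL/min
CrCl ≈ 27 mL/min → bracket 10–54 mL/min.
47% of 400 mg = 188 mg → 190 mg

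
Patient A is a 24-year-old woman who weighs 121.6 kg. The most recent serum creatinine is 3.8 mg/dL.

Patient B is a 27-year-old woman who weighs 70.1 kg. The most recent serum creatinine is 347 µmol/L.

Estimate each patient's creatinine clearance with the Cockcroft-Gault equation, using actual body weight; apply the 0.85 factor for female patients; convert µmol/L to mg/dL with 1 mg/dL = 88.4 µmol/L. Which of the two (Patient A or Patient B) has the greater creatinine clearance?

Patient A

Patient A: CrCl = (140 − 24) × 121.6 / (72 × 3.8) × 0.85 = 14105.6 / 273.60 × 0.85 ≈ 43.8 mL/min
Patient B: SCr = 347 / 88.4 = 3.925 mg/dL
Patient B: CrCl = (140 − 27) × 70.1 / (72 × 3.925) × 0.85 = 7921.3 / 282.60 × 0.85 ≈ 23.8 mL/min
43.8 vs 23.8 mL/min → Patient A is higher.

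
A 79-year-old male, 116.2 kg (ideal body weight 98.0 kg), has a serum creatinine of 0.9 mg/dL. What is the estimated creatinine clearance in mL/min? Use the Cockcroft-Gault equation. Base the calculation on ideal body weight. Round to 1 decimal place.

92.3 mL/min

CrCl = (140 − 79) × 98 / (72 × 0.9) = 5978.0 / 64.80 ≈ 92.3 mL/min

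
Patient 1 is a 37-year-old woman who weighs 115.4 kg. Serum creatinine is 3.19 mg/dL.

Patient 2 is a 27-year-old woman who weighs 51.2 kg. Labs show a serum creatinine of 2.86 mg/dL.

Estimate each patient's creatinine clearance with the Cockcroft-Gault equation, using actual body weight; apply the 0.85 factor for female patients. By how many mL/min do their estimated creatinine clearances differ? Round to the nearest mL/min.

Patient 1: CrCl = (140 − 37) × 115.4 / (72 × 3.19) × 0.85 = 11886.2 / 229.68 × 0.85 ≈ 44.0 mL/min
Patient 2: CrCl = (140 − 27) × 51.2 / (72 × 2.86) × 0.85 = 5785.6 / 205.92 × 0.85 ≈ 23.9 mL/min
|44.0 − 23.9| = 20.1 mL/min

20 mL/min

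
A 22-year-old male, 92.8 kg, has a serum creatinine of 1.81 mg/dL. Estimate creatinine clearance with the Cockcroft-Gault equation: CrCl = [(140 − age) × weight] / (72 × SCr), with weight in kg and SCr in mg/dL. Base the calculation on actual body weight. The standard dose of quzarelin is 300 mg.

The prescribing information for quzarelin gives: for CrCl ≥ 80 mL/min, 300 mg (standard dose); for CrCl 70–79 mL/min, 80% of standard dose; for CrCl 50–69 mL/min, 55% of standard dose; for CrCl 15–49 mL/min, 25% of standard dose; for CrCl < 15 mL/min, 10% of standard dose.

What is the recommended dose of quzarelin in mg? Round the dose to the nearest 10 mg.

CrCl = (140 − 22) × 92.8 / (72 × 1.81) = 10950.4 / 130.32 ≈ 84.0 mL/min
CrCl ≈ 84 mL/min → bracket ≥ 80 mL/min.
100% of 300 mg = 300 mg

300 mg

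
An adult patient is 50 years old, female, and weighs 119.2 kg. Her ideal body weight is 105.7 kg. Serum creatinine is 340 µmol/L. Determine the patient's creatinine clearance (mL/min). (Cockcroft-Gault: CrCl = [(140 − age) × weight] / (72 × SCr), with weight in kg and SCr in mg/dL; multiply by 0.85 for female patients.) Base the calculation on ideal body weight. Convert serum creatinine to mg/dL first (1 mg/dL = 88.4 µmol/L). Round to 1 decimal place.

29.2 mL/min

SCr = 340 / 88.4 = 3.846 mg/dL
CrCl = (140 − 50) × 105.7 / (72 × 3.846) × 0.85 = 9513.0 / 276.91 × 0.85 ≈ 29.2 mL/min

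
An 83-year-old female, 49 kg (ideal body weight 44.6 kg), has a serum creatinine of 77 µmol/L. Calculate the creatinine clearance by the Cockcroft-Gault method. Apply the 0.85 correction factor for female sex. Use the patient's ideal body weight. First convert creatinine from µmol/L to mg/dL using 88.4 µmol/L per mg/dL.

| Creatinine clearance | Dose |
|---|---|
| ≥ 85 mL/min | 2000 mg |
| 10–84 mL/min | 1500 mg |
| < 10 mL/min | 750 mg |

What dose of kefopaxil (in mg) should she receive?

SCr = 77 / 88.4 = 0.871 mg/dL
CrCl = (140 − 83) × 44.6 / (72 × 0.871) × 0.85 = 2542.2 / 62.71 × 0.85 ≈ 34.5 mL/min
CrCl ≈ 34 mL/min → bracket 10–84 mL/min.
Dose for this bracket: 1500 mg.

1500 mg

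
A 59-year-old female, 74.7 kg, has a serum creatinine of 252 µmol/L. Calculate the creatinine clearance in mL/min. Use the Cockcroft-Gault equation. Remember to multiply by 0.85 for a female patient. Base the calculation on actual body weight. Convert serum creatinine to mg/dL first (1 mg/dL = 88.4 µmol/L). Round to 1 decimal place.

SCr = 252 / 88.4 = 2.851 mg/dL
CrCl = (140 − 59) × 74.7 / (72 × 2.851) × 0.85 = 6050.7 / 205.27 × 0.85 ≈ 25.1 mL/min

25.1 mL/min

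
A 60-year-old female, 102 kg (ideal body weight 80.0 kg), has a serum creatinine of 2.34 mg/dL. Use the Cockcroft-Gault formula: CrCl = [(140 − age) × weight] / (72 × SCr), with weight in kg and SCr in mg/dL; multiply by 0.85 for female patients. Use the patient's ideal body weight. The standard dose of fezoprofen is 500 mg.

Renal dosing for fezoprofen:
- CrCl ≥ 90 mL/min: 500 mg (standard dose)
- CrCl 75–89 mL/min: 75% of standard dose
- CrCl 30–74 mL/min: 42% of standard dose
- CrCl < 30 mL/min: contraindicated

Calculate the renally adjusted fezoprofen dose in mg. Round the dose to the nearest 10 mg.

CrCl = (140 − 60) × 80 / (72 × 2.34) × 0.85 = 6400.0 / 168.48 × 0.85 ≈ 32.3 mL/min
CrCl ≈ 32 mL/min → bracket 30–74 mL/min.
42% of 500 mg = 210 mg

210 mg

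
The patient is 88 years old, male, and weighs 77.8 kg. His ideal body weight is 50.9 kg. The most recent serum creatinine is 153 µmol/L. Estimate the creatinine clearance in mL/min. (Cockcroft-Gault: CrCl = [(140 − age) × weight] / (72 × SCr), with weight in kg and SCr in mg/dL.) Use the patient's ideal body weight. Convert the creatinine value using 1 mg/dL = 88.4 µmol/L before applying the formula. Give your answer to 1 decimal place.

21.2 mL/min

SCr = 153 / 88.4 = 1.731 mg/dL
CrCl = (140 − 88) × 50.9 / (72 × 1.731) = 2646.8 / 124.63 ≈ 21.2 mL/min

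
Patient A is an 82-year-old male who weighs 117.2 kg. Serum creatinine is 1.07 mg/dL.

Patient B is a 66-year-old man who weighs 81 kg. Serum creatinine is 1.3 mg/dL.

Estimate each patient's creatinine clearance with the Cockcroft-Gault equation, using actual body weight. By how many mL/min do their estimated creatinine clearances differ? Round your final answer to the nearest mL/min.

Patient A: CrCl = (140 − 82) × 117.2 / (72 × 1.07) = 6797.6 / 77.04 ≈ 88.2 mL/min
Patient B: CrCl = (140 − 66) × 81 / (72 × 1.3) = 5994.0 / 93.60 ≈ 64.0 mL/min
|88.2 − 64.0| = 24.2 mL/min

24 mL/min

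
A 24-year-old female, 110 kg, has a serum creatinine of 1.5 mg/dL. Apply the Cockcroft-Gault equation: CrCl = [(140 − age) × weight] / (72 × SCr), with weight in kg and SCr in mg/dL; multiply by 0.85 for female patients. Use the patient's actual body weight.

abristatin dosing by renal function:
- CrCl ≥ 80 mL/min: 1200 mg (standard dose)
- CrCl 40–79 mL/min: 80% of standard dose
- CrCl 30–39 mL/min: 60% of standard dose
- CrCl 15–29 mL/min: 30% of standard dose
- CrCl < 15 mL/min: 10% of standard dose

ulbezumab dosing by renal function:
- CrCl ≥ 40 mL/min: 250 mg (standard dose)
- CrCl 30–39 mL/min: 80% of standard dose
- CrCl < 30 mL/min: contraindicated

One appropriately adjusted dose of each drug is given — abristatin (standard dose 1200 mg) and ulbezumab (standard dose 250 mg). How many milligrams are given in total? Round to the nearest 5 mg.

1450 mg

CrCl = (140 − 24) × 110 / (72 × 1.5) × 0.85 = 12760.0 / 108.00 × 0.85 ≈ 100.4 mL/min
CrCl ≈ 100 mL/min.
abristatin: ≥ 80 mL/min → 100% of 1200 mg = 1200 mg.
ulbezumab: ≥ 40 mL/min → 100% of 250 mg = 250 mg.
Total = 1200 + 250 = 1450 mg.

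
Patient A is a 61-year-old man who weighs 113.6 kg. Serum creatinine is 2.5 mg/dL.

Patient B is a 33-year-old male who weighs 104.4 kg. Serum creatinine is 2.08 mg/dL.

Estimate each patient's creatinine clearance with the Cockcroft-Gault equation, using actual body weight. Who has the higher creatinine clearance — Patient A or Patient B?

Patient A: CrCl = (140 − 61) × 113.6 / (72 × 2.5) = 8974.4 / 180.00 ≈ 49.9 mL/min
Patient B: CrCl = (140 − 33) × 104.4 / (72 × 2.08) = 11170.8 / 149.76 ≈ 74.6 mL/min
49.9 vs 74.6 mL/min → Patient B is higher.

Patient B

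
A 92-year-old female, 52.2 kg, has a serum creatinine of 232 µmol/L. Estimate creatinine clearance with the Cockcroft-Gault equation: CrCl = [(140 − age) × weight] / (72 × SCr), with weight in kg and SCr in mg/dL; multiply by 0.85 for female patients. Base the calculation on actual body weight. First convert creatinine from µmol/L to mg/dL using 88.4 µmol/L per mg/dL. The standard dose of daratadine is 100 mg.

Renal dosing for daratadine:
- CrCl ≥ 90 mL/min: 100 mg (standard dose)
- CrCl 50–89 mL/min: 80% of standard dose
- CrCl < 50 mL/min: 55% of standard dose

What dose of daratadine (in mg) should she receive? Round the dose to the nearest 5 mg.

55 mg

SCr = 232 / 88.4 = 2.624 mg/dL
CrCl = (140 − 92) × 52.2 / (72 × 2.624) × 0.85 = 2505.6 / 188.93 × 0.85 ≈ 11.3 mL/min
CrCl ≈ 11 mL/min → bracket < 50 mL/min.
55% of 100 mg = 55 mg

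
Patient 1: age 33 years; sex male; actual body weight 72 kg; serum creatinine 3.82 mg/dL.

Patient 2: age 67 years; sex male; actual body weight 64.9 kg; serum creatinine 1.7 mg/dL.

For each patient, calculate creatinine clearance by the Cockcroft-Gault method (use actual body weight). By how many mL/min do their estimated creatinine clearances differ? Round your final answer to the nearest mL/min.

11 mL/min

Patient 1: CrCl = (140 − 33) × 72 / (72 × 3.82) = 7704.0 / 275.04 ≈ 28.0 mL/min
Patient 2: CrCl = (140 − 67) × 64.9 / (72 × 1.7) = 4737.7 / 122.40 ≈ 38.7 mL/min
|28.0 − 38.7| = 10.7 mL/min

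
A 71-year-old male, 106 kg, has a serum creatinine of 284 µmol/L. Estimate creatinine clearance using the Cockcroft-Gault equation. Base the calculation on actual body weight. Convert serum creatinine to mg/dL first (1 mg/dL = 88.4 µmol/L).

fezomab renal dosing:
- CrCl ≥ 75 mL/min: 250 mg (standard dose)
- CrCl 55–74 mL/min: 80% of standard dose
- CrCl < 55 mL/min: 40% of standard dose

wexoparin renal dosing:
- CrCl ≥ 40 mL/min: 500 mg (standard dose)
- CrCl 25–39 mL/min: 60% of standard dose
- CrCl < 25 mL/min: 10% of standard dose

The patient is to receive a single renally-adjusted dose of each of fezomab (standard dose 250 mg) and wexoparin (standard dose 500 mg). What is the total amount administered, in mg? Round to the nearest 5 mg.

400 mg

SCr = 284 / 88.4 = 3.213 mg/dL
CrCl = (140 − 71) × 106 / (72 × 3.213) = 7314.0 / 231.34 ≈ 31.6 mL/min
CrCl ≈ 32 mL/min.
fezomab: < 55 mL/min → 40% of 250 mg = 100 mg.
wexoparin: 25–39 mL/min → 60% of 500 mg = 300 mg.
Total = 100 + 300 = 400 mg.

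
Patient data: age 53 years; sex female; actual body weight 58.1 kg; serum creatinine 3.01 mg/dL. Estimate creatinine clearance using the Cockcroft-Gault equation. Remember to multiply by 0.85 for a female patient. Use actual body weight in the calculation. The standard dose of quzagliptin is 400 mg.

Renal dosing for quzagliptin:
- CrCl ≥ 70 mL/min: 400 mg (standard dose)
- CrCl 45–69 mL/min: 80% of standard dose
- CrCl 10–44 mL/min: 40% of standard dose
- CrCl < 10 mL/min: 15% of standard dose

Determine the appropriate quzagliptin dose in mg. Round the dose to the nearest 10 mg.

160 mg

CrCl = (140 − 53) × 58.1 / (72 × 3.01) × 0.85 = 5054.7 / 216.72 × 0.85 ≈ 19.8 mL/min
CrCl ≈ 20 mL/min → bracket 10–44 mL/min.
40% of 400 mg = 160 mg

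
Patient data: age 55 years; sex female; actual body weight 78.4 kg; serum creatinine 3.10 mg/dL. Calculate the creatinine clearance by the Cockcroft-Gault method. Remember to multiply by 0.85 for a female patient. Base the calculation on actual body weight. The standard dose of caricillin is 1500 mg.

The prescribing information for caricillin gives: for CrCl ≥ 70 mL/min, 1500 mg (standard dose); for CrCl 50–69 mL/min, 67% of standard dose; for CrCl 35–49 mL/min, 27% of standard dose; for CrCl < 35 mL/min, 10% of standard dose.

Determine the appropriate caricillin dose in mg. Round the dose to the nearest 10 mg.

150 mg

CrCl = (140 − 55) × 78.4 / (72 × 3.1) × 0.85 = 6664.0 / 223.20 × 0.85 ≈ 25.4 mL/min
CrCl ≈ 25 mL/min → bracket < 35 mL/min.
10% of 1500 mg = 150 mg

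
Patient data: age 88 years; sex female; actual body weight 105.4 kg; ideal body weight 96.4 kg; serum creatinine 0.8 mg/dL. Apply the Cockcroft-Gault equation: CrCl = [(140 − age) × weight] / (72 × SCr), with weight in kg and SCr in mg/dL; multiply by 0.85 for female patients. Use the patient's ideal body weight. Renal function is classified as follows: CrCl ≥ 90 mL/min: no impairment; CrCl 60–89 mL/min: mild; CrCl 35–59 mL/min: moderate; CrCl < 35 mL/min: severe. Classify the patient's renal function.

CrCl = (140 − 88) × 96.4 / (72 × 0.8) × 0.85 = 5012.8 / 57.60 × 0.85 ≈ 74.0 mL/min
74 mL/min falls in the 'mild' range.

mild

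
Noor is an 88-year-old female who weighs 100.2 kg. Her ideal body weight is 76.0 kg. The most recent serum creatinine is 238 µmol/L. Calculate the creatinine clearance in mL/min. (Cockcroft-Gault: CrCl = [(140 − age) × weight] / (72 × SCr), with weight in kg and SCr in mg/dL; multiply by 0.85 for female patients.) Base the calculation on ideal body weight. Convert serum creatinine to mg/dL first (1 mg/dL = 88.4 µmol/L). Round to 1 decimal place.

17.3 mL/min

SCr = 238 / 88.4 = 2.692 mg/dL
CrCl = (140 − 88) × 76 / (72 × 2.692) × 0.85 = 3952.0 / 193.82 × 0.85 ≈ 17.3 mL/min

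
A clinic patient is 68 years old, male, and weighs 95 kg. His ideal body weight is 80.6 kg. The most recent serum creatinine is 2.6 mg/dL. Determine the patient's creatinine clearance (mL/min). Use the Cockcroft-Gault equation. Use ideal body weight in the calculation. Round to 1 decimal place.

CrCl = (140 − 68) × 80.6 / (72 × 2.6) = 5803.2 / 187.20 ≈ 31.0 mL/min

31.0 mL/min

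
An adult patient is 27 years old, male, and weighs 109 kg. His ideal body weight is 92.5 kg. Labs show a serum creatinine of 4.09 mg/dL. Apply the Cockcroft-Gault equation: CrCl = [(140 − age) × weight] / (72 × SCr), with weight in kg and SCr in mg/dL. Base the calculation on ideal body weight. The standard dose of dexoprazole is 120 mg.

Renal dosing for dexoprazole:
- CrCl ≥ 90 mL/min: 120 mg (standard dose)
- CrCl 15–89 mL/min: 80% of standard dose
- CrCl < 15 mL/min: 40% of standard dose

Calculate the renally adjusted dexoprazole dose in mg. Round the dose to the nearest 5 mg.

CrCl = (140 − 27) × 92.5 / (72 × 4.09) = 10452.5 / 294.48 ≈ 35.5 mL/min
CrCl ≈ 35 mL/min → bracket 15–89 mL/min.
80% of 120 mg = 96 mg → 95 mg

95 mg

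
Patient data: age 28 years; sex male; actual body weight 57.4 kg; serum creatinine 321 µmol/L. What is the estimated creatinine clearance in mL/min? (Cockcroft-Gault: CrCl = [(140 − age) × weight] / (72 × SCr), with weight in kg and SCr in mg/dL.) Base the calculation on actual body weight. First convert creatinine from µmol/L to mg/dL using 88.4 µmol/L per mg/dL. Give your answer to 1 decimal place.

24.6 mL/min

SCr = 321 / 88.4 = 3.631 mg/dL
CrCl = (140 − 28) × 57.4 / (72 × 3.631) = 6428.8 / 261.43 ≈ 24.6 mL/min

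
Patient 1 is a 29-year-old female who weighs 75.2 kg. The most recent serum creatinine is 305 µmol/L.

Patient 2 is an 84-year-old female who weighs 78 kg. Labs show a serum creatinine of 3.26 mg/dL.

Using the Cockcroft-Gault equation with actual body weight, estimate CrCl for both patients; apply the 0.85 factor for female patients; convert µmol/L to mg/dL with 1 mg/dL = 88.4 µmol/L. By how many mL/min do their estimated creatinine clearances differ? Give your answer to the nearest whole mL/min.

13 mL/min

Patient 1: SCr = 305 / 88.4 = 3.45 mg/dL
Patient 1: CrCl = (140 − 29) × 75.2 / (72 × 3.45) × 0.85 = 8347.2 / 248.40 × 0.85 ≈ 28.6 mL/min
Patient 2: CrCl = (140 − 84) × 78 / (72 × 3.26) × 0.85 = 4368.0 / 234.72 × 0.85 ≈ 15.8 mL/min
|28.6 − 15.8| = 12.8 mL/min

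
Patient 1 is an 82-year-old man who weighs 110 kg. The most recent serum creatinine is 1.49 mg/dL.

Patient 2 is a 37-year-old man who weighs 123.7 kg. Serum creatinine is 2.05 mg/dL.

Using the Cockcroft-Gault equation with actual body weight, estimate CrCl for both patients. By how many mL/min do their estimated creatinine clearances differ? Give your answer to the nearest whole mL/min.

27 mL/min

Patient 1: CrCl = (140 − 82) × 110 / (72 × 1.49) = 6380.0 / 107.28 ≈ 59.5 mL/min
Patient 2: CrCl = (140 − 37) × 123.7 / (72 × 2.05) = 12741.1 / 147.60 ≈ 86.3 mL/min
|59.5 − 86.3| = 26.8 mL/min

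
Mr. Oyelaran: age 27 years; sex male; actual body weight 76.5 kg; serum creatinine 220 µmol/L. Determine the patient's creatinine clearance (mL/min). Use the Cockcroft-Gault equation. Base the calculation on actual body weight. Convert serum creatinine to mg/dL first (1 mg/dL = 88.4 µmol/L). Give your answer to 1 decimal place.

SCr = 220 / 88.4 = 2.489 mg/dL
CrCl = (140 − 27) × 76.5 / (72 × 2.489) = 8644.5 / 179.21 ≈ 48.2 mL/min

48.2 mL/min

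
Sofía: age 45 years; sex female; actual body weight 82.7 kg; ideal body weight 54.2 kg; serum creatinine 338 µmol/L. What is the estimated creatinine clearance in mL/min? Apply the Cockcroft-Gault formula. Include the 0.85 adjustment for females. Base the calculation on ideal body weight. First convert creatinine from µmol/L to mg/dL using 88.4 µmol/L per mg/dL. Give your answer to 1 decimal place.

15.9 mL/min

SCr = 338 / 88.4 = 3.824 mg/dL
CrCl = (140 − 45) × 54.2 / (72 × 3.824) × 0.85 = 5149.0 / 275.33 × 0.85 ≈ 15.9 mL/min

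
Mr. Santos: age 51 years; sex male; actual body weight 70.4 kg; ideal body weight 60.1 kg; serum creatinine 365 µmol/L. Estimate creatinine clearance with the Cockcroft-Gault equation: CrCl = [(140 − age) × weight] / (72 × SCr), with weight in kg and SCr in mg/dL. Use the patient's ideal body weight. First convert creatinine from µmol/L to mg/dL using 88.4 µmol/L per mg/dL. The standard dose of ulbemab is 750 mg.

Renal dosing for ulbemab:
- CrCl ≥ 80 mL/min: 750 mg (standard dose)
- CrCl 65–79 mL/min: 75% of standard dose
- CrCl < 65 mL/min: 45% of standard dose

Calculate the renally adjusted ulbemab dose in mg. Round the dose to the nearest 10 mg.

SCr = 365 / 88.4 = 4.129 mg/dL
CrCl = (140 − 51) × 60.1 / (72 × 4.129) = 5348.9 / 297.29 ≈ 18.0 mL/min
CrCl ≈ 18 mL/min → bracket < 65 mL/min.
45% of 750 mg = 337.5 mg → 340 mg

340 mg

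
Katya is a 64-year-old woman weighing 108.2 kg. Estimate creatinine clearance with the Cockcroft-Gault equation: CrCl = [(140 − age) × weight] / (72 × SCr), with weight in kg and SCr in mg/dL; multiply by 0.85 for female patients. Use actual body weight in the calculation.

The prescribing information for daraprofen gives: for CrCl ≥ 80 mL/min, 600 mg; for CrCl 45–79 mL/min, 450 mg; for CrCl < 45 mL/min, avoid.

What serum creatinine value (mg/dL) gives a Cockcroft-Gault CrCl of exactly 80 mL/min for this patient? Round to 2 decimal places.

Standard dose requires CrCl ≥ 80 mL/min.
Set (140 − 64) × 108.2 × 0.85 / (72 × SCr) = 80
SCr = (140 − 64) × 108.2 × 0.85 / (72 × 80) = 1.213 mg/dL

1.21 mg/dL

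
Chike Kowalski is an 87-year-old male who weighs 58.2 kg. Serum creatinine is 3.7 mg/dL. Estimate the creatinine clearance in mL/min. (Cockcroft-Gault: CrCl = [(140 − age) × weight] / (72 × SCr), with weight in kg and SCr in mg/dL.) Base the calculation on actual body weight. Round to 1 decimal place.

CrCl = (140 − 87) × 58.2 / (72 × 3.7) = 3084.6 / 266.40 ≈ 11.6 mL/min

11.6 mL/min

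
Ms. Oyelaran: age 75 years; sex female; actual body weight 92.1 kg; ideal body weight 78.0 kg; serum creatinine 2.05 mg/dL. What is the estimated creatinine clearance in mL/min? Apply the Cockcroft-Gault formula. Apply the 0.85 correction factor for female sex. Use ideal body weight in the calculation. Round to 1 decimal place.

CrCl = (140 − 75) × 78 / (72 × 2.05) × 0.85 = 5070.0 / 147.60 × 0.85 ≈ 29.2 mL/min

29.2 mL/min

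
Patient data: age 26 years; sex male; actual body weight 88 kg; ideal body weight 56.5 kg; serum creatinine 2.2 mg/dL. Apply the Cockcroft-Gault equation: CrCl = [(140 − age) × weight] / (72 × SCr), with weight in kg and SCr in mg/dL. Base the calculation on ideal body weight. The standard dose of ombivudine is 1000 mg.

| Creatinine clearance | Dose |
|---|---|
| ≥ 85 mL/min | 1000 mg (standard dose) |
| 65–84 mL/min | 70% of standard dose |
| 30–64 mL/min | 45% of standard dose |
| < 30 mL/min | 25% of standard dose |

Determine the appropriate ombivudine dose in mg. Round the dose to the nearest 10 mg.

CrCl = (140 − 26) × 56.5 / (72 × 2.2) = 6441.0 / 158.40 ≈ 40.7 mL/min
CrCl ≈ 41 mL/min → bracket 30–64 mL/min.
45% of 1000 mg = 450 mg

450 mg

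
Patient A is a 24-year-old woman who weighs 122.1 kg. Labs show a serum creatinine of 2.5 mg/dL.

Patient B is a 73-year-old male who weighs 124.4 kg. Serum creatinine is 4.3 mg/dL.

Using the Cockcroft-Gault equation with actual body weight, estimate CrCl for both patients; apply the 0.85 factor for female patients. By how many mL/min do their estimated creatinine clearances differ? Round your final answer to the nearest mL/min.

Patient A: CrCl = (140 − 24) × 122.1 / (72 × 2.5) × 0.85 = 14163.6 / 180.00 × 0.85 ≈ 66.9 mL/min
Patient B: CrCl = (140 − 73) × 124.4 / (72 × 4.3) = 8334.8 / 309.60 ≈ 26.9 mL/min
|66.9 − 26.9| = 40.0 mL/min

40 mL/min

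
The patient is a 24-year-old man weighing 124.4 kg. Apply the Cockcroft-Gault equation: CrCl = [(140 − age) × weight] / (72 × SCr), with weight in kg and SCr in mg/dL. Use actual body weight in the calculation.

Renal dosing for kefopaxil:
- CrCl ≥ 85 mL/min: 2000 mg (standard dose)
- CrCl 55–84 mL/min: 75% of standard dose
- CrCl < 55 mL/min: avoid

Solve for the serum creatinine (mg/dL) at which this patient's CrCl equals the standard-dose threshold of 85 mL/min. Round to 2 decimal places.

2.36 mg/dL

Standard dose requires CrCl ≥ 85 mL/min.
Set (140 − 24) × 124.4 / (72 × SCr) = 85
SCr = (140 − 24) × 124.4 / (72 × 85) = 2.358 mg/dL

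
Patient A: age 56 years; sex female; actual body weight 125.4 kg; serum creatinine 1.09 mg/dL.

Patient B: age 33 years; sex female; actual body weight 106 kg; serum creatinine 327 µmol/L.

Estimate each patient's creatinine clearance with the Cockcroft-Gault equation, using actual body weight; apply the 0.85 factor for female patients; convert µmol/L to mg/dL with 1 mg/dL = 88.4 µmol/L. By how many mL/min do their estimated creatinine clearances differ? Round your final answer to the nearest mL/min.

Patient A: CrCl = (140 − 56) × 125.4 / (72 × 1.09) × 0.85 = 10533.6 / 78.48 × 0.85 ≈ 114.1 mL/min
Patient B: SCr = 327 / 88.4 = 3.699 mg/dL
Patient B: CrCl = (140 − 33) × 106 / (72 × 3.699) × 0.85 = 11342.0 / 266.33 × 0.85 ≈ 36.2 mL/min
|114.1 − 36.2| = 77.9 mL/min

78 mL/min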